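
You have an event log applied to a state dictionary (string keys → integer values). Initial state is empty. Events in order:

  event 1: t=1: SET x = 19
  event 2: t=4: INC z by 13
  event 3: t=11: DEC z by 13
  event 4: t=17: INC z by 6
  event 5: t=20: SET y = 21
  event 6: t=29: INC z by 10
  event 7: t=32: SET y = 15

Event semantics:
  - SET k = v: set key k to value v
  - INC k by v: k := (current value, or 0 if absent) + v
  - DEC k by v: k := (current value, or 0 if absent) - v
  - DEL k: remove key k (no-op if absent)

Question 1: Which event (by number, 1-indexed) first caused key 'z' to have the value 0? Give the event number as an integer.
Answer: 3

Derivation:
Looking for first event where z becomes 0:
  event 2: z = 13
  event 3: z 13 -> 0  <-- first match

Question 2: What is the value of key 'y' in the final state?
Answer: 15

Derivation:
Track key 'y' through all 7 events:
  event 1 (t=1: SET x = 19): y unchanged
  event 2 (t=4: INC z by 13): y unchanged
  event 3 (t=11: DEC z by 13): y unchanged
  event 4 (t=17: INC z by 6): y unchanged
  event 5 (t=20: SET y = 21): y (absent) -> 21
  event 6 (t=29: INC z by 10): y unchanged
  event 7 (t=32: SET y = 15): y 21 -> 15
Final: y = 15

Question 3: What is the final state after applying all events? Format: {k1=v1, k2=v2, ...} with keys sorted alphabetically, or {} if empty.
Answer: {x=19, y=15, z=16}

Derivation:
  after event 1 (t=1: SET x = 19): {x=19}
  after event 2 (t=4: INC z by 13): {x=19, z=13}
  after event 3 (t=11: DEC z by 13): {x=19, z=0}
  after event 4 (t=17: INC z by 6): {x=19, z=6}
  after event 5 (t=20: SET y = 21): {x=19, y=21, z=6}
  after event 6 (t=29: INC z by 10): {x=19, y=21, z=16}
  after event 7 (t=32: SET y = 15): {x=19, y=15, z=16}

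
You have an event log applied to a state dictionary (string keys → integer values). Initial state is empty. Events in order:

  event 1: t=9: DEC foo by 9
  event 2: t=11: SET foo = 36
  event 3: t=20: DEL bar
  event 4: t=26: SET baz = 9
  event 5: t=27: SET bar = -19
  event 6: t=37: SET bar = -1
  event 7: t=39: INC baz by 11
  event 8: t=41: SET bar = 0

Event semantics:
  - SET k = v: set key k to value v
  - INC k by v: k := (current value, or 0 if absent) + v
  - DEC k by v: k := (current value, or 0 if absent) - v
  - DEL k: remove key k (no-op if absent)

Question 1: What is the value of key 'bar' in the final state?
Answer: 0

Derivation:
Track key 'bar' through all 8 events:
  event 1 (t=9: DEC foo by 9): bar unchanged
  event 2 (t=11: SET foo = 36): bar unchanged
  event 3 (t=20: DEL bar): bar (absent) -> (absent)
  event 4 (t=26: SET baz = 9): bar unchanged
  event 5 (t=27: SET bar = -19): bar (absent) -> -19
  event 6 (t=37: SET bar = -1): bar -19 -> -1
  event 7 (t=39: INC baz by 11): bar unchanged
  event 8 (t=41: SET bar = 0): bar -1 -> 0
Final: bar = 0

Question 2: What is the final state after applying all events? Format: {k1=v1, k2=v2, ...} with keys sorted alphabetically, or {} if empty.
Answer: {bar=0, baz=20, foo=36}

Derivation:
  after event 1 (t=9: DEC foo by 9): {foo=-9}
  after event 2 (t=11: SET foo = 36): {foo=36}
  after event 3 (t=20: DEL bar): {foo=36}
  after event 4 (t=26: SET baz = 9): {baz=9, foo=36}
  after event 5 (t=27: SET bar = -19): {bar=-19, baz=9, foo=36}
  after event 6 (t=37: SET bar = -1): {bar=-1, baz=9, foo=36}
  after event 7 (t=39: INC baz by 11): {bar=-1, baz=20, foo=36}
  after event 8 (t=41: SET bar = 0): {bar=0, baz=20, foo=36}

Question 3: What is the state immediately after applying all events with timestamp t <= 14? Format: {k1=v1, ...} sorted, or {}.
Answer: {foo=36}

Derivation:
Apply events with t <= 14 (2 events):
  after event 1 (t=9: DEC foo by 9): {foo=-9}
  after event 2 (t=11: SET foo = 36): {foo=36}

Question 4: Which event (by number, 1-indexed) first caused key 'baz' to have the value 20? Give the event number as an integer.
Looking for first event where baz becomes 20:
  event 4: baz = 9
  event 5: baz = 9
  event 6: baz = 9
  event 7: baz 9 -> 20  <-- first match

Answer: 7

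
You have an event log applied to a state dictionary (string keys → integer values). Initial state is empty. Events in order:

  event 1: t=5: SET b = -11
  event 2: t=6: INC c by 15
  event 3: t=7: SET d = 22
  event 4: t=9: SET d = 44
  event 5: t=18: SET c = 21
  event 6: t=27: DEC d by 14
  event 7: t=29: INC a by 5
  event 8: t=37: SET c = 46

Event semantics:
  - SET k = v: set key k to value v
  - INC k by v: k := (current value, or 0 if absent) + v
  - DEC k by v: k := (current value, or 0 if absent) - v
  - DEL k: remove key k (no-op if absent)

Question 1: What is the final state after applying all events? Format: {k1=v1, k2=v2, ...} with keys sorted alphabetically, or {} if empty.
Answer: {a=5, b=-11, c=46, d=30}

Derivation:
  after event 1 (t=5: SET b = -11): {b=-11}
  after event 2 (t=6: INC c by 15): {b=-11, c=15}
  after event 3 (t=7: SET d = 22): {b=-11, c=15, d=22}
  after event 4 (t=9: SET d = 44): {b=-11, c=15, d=44}
  after event 5 (t=18: SET c = 21): {b=-11, c=21, d=44}
  after event 6 (t=27: DEC d by 14): {b=-11, c=21, d=30}
  after event 7 (t=29: INC a by 5): {a=5, b=-11, c=21, d=30}
  after event 8 (t=37: SET c = 46): {a=5, b=-11, c=46, d=30}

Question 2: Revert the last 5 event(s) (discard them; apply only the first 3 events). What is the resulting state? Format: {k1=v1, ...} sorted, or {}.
Keep first 3 events (discard last 5):
  after event 1 (t=5: SET b = -11): {b=-11}
  after event 2 (t=6: INC c by 15): {b=-11, c=15}
  after event 3 (t=7: SET d = 22): {b=-11, c=15, d=22}

Answer: {b=-11, c=15, d=22}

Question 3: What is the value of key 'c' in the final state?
Track key 'c' through all 8 events:
  event 1 (t=5: SET b = -11): c unchanged
  event 2 (t=6: INC c by 15): c (absent) -> 15
  event 3 (t=7: SET d = 22): c unchanged
  event 4 (t=9: SET d = 44): c unchanged
  event 5 (t=18: SET c = 21): c 15 -> 21
  event 6 (t=27: DEC d by 14): c unchanged
  event 7 (t=29: INC a by 5): c unchanged
  event 8 (t=37: SET c = 46): c 21 -> 46
Final: c = 46

Answer: 46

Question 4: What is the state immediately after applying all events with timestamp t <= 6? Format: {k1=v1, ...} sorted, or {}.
Apply events with t <= 6 (2 events):
  after event 1 (t=5: SET b = -11): {b=-11}
  after event 2 (t=6: INC c by 15): {b=-11, c=15}

Answer: {b=-11, c=15}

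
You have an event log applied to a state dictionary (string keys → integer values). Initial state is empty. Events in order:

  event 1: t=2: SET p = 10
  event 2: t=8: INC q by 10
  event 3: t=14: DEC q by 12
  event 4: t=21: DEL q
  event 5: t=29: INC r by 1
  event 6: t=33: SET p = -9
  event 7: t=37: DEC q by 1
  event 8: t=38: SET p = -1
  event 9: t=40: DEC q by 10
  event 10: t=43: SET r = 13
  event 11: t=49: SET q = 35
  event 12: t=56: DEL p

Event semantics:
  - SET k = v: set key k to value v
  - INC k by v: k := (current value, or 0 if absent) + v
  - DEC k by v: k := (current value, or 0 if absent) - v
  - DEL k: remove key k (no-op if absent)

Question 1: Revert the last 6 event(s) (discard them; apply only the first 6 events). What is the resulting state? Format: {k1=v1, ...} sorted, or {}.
Keep first 6 events (discard last 6):
  after event 1 (t=2: SET p = 10): {p=10}
  after event 2 (t=8: INC q by 10): {p=10, q=10}
  after event 3 (t=14: DEC q by 12): {p=10, q=-2}
  after event 4 (t=21: DEL q): {p=10}
  after event 5 (t=29: INC r by 1): {p=10, r=1}
  after event 6 (t=33: SET p = -9): {p=-9, r=1}

Answer: {p=-9, r=1}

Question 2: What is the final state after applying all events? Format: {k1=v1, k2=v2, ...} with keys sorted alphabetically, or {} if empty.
Answer: {q=35, r=13}

Derivation:
  after event 1 (t=2: SET p = 10): {p=10}
  after event 2 (t=8: INC q by 10): {p=10, q=10}
  after event 3 (t=14: DEC q by 12): {p=10, q=-2}
  after event 4 (t=21: DEL q): {p=10}
  after event 5 (t=29: INC r by 1): {p=10, r=1}
  after event 6 (t=33: SET p = -9): {p=-9, r=1}
  after event 7 (t=37: DEC q by 1): {p=-9, q=-1, r=1}
  after event 8 (t=38: SET p = -1): {p=-1, q=-1, r=1}
  after event 9 (t=40: DEC q by 10): {p=-1, q=-11, r=1}
  after event 10 (t=43: SET r = 13): {p=-1, q=-11, r=13}
  after event 11 (t=49: SET q = 35): {p=-1, q=35, r=13}
  after event 12 (t=56: DEL p): {q=35, r=13}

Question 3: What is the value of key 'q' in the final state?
Answer: 35

Derivation:
Track key 'q' through all 12 events:
  event 1 (t=2: SET p = 10): q unchanged
  event 2 (t=8: INC q by 10): q (absent) -> 10
  event 3 (t=14: DEC q by 12): q 10 -> -2
  event 4 (t=21: DEL q): q -2 -> (absent)
  event 5 (t=29: INC r by 1): q unchanged
  event 6 (t=33: SET p = -9): q unchanged
  event 7 (t=37: DEC q by 1): q (absent) -> -1
  event 8 (t=38: SET p = -1): q unchanged
  event 9 (t=40: DEC q by 10): q -1 -> -11
  event 10 (t=43: SET r = 13): q unchanged
  event 11 (t=49: SET q = 35): q -11 -> 35
  event 12 (t=56: DEL p): q unchanged
Final: q = 35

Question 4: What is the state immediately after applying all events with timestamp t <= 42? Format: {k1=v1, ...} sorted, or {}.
Answer: {p=-1, q=-11, r=1}

Derivation:
Apply events with t <= 42 (9 events):
  after event 1 (t=2: SET p = 10): {p=10}
  after event 2 (t=8: INC q by 10): {p=10, q=10}
  after event 3 (t=14: DEC q by 12): {p=10, q=-2}
  after event 4 (t=21: DEL q): {p=10}
  after event 5 (t=29: INC r by 1): {p=10, r=1}
  after event 6 (t=33: SET p = -9): {p=-9, r=1}
  after event 7 (t=37: DEC q by 1): {p=-9, q=-1, r=1}
  after event 8 (t=38: SET p = -1): {p=-1, q=-1, r=1}
  after event 9 (t=40: DEC q by 10): {p=-1, q=-11, r=1}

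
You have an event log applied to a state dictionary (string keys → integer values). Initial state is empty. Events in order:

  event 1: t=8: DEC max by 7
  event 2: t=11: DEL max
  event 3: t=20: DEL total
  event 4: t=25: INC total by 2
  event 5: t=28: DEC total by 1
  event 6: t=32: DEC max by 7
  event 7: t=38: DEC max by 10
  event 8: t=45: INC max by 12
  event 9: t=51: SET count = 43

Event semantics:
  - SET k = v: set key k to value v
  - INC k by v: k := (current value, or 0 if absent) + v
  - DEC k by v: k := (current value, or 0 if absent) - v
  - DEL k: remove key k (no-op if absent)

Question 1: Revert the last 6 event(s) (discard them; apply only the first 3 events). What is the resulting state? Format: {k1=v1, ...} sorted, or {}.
Keep first 3 events (discard last 6):
  after event 1 (t=8: DEC max by 7): {max=-7}
  after event 2 (t=11: DEL max): {}
  after event 3 (t=20: DEL total): {}

Answer: {}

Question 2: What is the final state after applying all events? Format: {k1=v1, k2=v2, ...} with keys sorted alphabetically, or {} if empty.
Answer: {count=43, max=-5, total=1}

Derivation:
  after event 1 (t=8: DEC max by 7): {max=-7}
  after event 2 (t=11: DEL max): {}
  after event 3 (t=20: DEL total): {}
  after event 4 (t=25: INC total by 2): {total=2}
  after event 5 (t=28: DEC total by 1): {total=1}
  after event 6 (t=32: DEC max by 7): {max=-7, total=1}
  after event 7 (t=38: DEC max by 10): {max=-17, total=1}
  after event 8 (t=45: INC max by 12): {max=-5, total=1}
  after event 9 (t=51: SET count = 43): {count=43, max=-5, total=1}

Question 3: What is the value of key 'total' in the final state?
Answer: 1

Derivation:
Track key 'total' through all 9 events:
  event 1 (t=8: DEC max by 7): total unchanged
  event 2 (t=11: DEL max): total unchanged
  event 3 (t=20: DEL total): total (absent) -> (absent)
  event 4 (t=25: INC total by 2): total (absent) -> 2
  event 5 (t=28: DEC total by 1): total 2 -> 1
  event 6 (t=32: DEC max by 7): total unchanged
  event 7 (t=38: DEC max by 10): total unchanged
  event 8 (t=45: INC max by 12): total unchanged
  event 9 (t=51: SET count = 43): total unchanged
Final: total = 1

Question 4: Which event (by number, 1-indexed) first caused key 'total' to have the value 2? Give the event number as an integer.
Looking for first event where total becomes 2:
  event 4: total (absent) -> 2  <-- first match

Answer: 4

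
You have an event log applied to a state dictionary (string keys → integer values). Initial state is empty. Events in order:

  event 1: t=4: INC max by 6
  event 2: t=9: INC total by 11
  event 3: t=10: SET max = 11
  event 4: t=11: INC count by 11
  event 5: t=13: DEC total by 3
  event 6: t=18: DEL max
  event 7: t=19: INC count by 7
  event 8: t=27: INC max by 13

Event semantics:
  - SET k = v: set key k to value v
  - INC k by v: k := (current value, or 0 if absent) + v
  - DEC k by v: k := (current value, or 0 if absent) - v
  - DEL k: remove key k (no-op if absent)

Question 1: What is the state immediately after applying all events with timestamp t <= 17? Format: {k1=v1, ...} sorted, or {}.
Answer: {count=11, max=11, total=8}

Derivation:
Apply events with t <= 17 (5 events):
  after event 1 (t=4: INC max by 6): {max=6}
  after event 2 (t=9: INC total by 11): {max=6, total=11}
  after event 3 (t=10: SET max = 11): {max=11, total=11}
  after event 4 (t=11: INC count by 11): {count=11, max=11, total=11}
  after event 5 (t=13: DEC total by 3): {count=11, max=11, total=8}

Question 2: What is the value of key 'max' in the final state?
Track key 'max' through all 8 events:
  event 1 (t=4: INC max by 6): max (absent) -> 6
  event 2 (t=9: INC total by 11): max unchanged
  event 3 (t=10: SET max = 11): max 6 -> 11
  event 4 (t=11: INC count by 11): max unchanged
  event 5 (t=13: DEC total by 3): max unchanged
  event 6 (t=18: DEL max): max 11 -> (absent)
  event 7 (t=19: INC count by 7): max unchanged
  event 8 (t=27: INC max by 13): max (absent) -> 13
Final: max = 13

Answer: 13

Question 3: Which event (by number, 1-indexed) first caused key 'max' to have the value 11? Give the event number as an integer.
Looking for first event where max becomes 11:
  event 1: max = 6
  event 2: max = 6
  event 3: max 6 -> 11  <-- first match

Answer: 3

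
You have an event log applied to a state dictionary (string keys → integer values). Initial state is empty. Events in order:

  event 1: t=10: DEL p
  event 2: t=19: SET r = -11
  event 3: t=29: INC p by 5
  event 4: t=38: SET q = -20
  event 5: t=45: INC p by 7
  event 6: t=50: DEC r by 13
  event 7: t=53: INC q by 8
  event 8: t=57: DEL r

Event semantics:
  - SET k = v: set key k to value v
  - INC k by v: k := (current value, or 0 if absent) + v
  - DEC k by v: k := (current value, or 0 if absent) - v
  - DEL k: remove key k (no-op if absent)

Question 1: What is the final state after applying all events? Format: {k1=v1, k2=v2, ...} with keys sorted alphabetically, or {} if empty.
  after event 1 (t=10: DEL p): {}
  after event 2 (t=19: SET r = -11): {r=-11}
  after event 3 (t=29: INC p by 5): {p=5, r=-11}
  after event 4 (t=38: SET q = -20): {p=5, q=-20, r=-11}
  after event 5 (t=45: INC p by 7): {p=12, q=-20, r=-11}
  after event 6 (t=50: DEC r by 13): {p=12, q=-20, r=-24}
  after event 7 (t=53: INC q by 8): {p=12, q=-12, r=-24}
  after event 8 (t=57: DEL r): {p=12, q=-12}

Answer: {p=12, q=-12}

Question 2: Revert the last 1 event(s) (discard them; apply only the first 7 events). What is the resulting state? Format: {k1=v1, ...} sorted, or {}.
Answer: {p=12, q=-12, r=-24}

Derivation:
Keep first 7 events (discard last 1):
  after event 1 (t=10: DEL p): {}
  after event 2 (t=19: SET r = -11): {r=-11}
  after event 3 (t=29: INC p by 5): {p=5, r=-11}
  after event 4 (t=38: SET q = -20): {p=5, q=-20, r=-11}
  after event 5 (t=45: INC p by 7): {p=12, q=-20, r=-11}
  after event 6 (t=50: DEC r by 13): {p=12, q=-20, r=-24}
  after event 7 (t=53: INC q by 8): {p=12, q=-12, r=-24}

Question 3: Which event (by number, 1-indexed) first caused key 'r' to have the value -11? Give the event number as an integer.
Answer: 2

Derivation:
Looking for first event where r becomes -11:
  event 2: r (absent) -> -11  <-- first match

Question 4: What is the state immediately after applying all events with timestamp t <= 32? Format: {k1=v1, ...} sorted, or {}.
Answer: {p=5, r=-11}

Derivation:
Apply events with t <= 32 (3 events):
  after event 1 (t=10: DEL p): {}
  after event 2 (t=19: SET r = -11): {r=-11}
  after event 3 (t=29: INC p by 5): {p=5, r=-11}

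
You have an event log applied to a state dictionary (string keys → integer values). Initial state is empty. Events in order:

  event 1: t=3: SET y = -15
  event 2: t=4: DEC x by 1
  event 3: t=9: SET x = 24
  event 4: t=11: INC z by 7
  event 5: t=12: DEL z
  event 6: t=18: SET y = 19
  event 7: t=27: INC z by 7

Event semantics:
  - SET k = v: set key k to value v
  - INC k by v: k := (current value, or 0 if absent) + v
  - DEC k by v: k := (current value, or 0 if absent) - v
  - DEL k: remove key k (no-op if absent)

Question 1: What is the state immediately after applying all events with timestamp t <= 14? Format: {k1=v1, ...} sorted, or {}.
Apply events with t <= 14 (5 events):
  after event 1 (t=3: SET y = -15): {y=-15}
  after event 2 (t=4: DEC x by 1): {x=-1, y=-15}
  after event 3 (t=9: SET x = 24): {x=24, y=-15}
  after event 4 (t=11: INC z by 7): {x=24, y=-15, z=7}
  after event 5 (t=12: DEL z): {x=24, y=-15}

Answer: {x=24, y=-15}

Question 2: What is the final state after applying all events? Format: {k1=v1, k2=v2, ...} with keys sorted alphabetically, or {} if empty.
Answer: {x=24, y=19, z=7}

Derivation:
  after event 1 (t=3: SET y = -15): {y=-15}
  after event 2 (t=4: DEC x by 1): {x=-1, y=-15}
  after event 3 (t=9: SET x = 24): {x=24, y=-15}
  after event 4 (t=11: INC z by 7): {x=24, y=-15, z=7}
  after event 5 (t=12: DEL z): {x=24, y=-15}
  after event 6 (t=18: SET y = 19): {x=24, y=19}
  after event 7 (t=27: INC z by 7): {x=24, y=19, z=7}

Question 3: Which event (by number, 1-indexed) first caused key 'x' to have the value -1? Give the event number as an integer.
Looking for first event where x becomes -1:
  event 2: x (absent) -> -1  <-- first match

Answer: 2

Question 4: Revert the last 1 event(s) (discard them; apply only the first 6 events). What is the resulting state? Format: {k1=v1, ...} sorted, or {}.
Answer: {x=24, y=19}

Derivation:
Keep first 6 events (discard last 1):
  after event 1 (t=3: SET y = -15): {y=-15}
  after event 2 (t=4: DEC x by 1): {x=-1, y=-15}
  after event 3 (t=9: SET x = 24): {x=24, y=-15}
  after event 4 (t=11: INC z by 7): {x=24, y=-15, z=7}
  after event 5 (t=12: DEL z): {x=24, y=-15}
  after event 6 (t=18: SET y = 19): {x=24, y=19}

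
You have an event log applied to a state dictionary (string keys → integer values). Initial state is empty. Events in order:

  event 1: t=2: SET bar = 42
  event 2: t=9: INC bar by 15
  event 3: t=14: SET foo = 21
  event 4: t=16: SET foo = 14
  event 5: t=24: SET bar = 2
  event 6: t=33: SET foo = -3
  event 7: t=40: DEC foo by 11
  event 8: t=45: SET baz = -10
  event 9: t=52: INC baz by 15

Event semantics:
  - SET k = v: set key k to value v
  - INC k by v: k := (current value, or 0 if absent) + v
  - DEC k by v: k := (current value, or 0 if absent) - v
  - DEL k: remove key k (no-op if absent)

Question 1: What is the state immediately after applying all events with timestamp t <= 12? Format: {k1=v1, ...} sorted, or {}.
Apply events with t <= 12 (2 events):
  after event 1 (t=2: SET bar = 42): {bar=42}
  after event 2 (t=9: INC bar by 15): {bar=57}

Answer: {bar=57}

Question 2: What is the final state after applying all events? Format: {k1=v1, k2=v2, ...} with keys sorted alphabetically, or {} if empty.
  after event 1 (t=2: SET bar = 42): {bar=42}
  after event 2 (t=9: INC bar by 15): {bar=57}
  after event 3 (t=14: SET foo = 21): {bar=57, foo=21}
  after event 4 (t=16: SET foo = 14): {bar=57, foo=14}
  after event 5 (t=24: SET bar = 2): {bar=2, foo=14}
  after event 6 (t=33: SET foo = -3): {bar=2, foo=-3}
  after event 7 (t=40: DEC foo by 11): {bar=2, foo=-14}
  after event 8 (t=45: SET baz = -10): {bar=2, baz=-10, foo=-14}
  after event 9 (t=52: INC baz by 15): {bar=2, baz=5, foo=-14}

Answer: {bar=2, baz=5, foo=-14}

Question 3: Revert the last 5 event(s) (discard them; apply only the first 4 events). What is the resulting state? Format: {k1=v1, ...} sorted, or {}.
Answer: {bar=57, foo=14}

Derivation:
Keep first 4 events (discard last 5):
  after event 1 (t=2: SET bar = 42): {bar=42}
  after event 2 (t=9: INC bar by 15): {bar=57}
  after event 3 (t=14: SET foo = 21): {bar=57, foo=21}
  after event 4 (t=16: SET foo = 14): {bar=57, foo=14}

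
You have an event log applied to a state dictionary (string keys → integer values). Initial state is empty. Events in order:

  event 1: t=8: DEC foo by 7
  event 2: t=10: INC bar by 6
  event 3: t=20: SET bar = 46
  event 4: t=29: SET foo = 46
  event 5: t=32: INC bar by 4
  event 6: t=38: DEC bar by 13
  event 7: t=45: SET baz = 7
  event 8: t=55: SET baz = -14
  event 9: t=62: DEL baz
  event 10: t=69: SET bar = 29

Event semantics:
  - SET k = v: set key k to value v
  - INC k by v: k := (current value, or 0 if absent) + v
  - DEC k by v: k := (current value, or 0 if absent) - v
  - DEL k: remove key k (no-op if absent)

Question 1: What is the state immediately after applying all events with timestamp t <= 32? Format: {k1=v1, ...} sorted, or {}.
Answer: {bar=50, foo=46}

Derivation:
Apply events with t <= 32 (5 events):
  after event 1 (t=8: DEC foo by 7): {foo=-7}
  after event 2 (t=10: INC bar by 6): {bar=6, foo=-7}
  after event 3 (t=20: SET bar = 46): {bar=46, foo=-7}
  after event 4 (t=29: SET foo = 46): {bar=46, foo=46}
  after event 5 (t=32: INC bar by 4): {bar=50, foo=46}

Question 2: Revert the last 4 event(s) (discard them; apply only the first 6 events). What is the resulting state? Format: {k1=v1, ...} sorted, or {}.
Answer: {bar=37, foo=46}

Derivation:
Keep first 6 events (discard last 4):
  after event 1 (t=8: DEC foo by 7): {foo=-7}
  after event 2 (t=10: INC bar by 6): {bar=6, foo=-7}
  after event 3 (t=20: SET bar = 46): {bar=46, foo=-7}
  after event 4 (t=29: SET foo = 46): {bar=46, foo=46}
  after event 5 (t=32: INC bar by 4): {bar=50, foo=46}
  after event 6 (t=38: DEC bar by 13): {bar=37, foo=46}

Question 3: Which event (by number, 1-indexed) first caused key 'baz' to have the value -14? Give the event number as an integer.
Looking for first event where baz becomes -14:
  event 7: baz = 7
  event 8: baz 7 -> -14  <-- first match

Answer: 8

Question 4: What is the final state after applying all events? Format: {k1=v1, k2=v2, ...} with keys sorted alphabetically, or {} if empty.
  after event 1 (t=8: DEC foo by 7): {foo=-7}
  after event 2 (t=10: INC bar by 6): {bar=6, foo=-7}
  after event 3 (t=20: SET bar = 46): {bar=46, foo=-7}
  after event 4 (t=29: SET foo = 46): {bar=46, foo=46}
  after event 5 (t=32: INC bar by 4): {bar=50, foo=46}
  after event 6 (t=38: DEC bar by 13): {bar=37, foo=46}
  after event 7 (t=45: SET baz = 7): {bar=37, baz=7, foo=46}
  after event 8 (t=55: SET baz = -14): {bar=37, baz=-14, foo=46}
  after event 9 (t=62: DEL baz): {bar=37, foo=46}
  after event 10 (t=69: SET bar = 29): {bar=29, foo=46}

Answer: {bar=29, foo=46}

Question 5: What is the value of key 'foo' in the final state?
Track key 'foo' through all 10 events:
  event 1 (t=8: DEC foo by 7): foo (absent) -> -7
  event 2 (t=10: INC bar by 6): foo unchanged
  event 3 (t=20: SET bar = 46): foo unchanged
  event 4 (t=29: SET foo = 46): foo -7 -> 46
  event 5 (t=32: INC bar by 4): foo unchanged
  event 6 (t=38: DEC bar by 13): foo unchanged
  event 7 (t=45: SET baz = 7): foo unchanged
  event 8 (t=55: SET baz = -14): foo unchanged
  event 9 (t=62: DEL baz): foo unchanged
  event 10 (t=69: SET bar = 29): foo unchanged
Final: foo = 46

Answer: 46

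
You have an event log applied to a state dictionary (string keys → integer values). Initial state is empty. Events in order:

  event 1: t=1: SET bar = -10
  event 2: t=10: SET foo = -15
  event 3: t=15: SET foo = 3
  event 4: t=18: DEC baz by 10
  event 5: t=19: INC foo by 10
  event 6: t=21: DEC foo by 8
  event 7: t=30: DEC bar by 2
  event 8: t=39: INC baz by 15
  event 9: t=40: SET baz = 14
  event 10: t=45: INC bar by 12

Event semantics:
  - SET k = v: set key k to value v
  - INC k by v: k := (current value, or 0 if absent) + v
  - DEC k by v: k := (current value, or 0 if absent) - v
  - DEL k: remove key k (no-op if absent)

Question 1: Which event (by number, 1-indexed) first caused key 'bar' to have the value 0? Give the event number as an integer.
Looking for first event where bar becomes 0:
  event 1: bar = -10
  event 2: bar = -10
  event 3: bar = -10
  event 4: bar = -10
  event 5: bar = -10
  event 6: bar = -10
  event 7: bar = -12
  event 8: bar = -12
  event 9: bar = -12
  event 10: bar -12 -> 0  <-- first match

Answer: 10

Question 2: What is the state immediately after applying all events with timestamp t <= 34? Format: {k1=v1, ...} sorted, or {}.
Answer: {bar=-12, baz=-10, foo=5}

Derivation:
Apply events with t <= 34 (7 events):
  after event 1 (t=1: SET bar = -10): {bar=-10}
  after event 2 (t=10: SET foo = -15): {bar=-10, foo=-15}
  after event 3 (t=15: SET foo = 3): {bar=-10, foo=3}
  after event 4 (t=18: DEC baz by 10): {bar=-10, baz=-10, foo=3}
  after event 5 (t=19: INC foo by 10): {bar=-10, baz=-10, foo=13}
  after event 6 (t=21: DEC foo by 8): {bar=-10, baz=-10, foo=5}
  after event 7 (t=30: DEC bar by 2): {bar=-12, baz=-10, foo=5}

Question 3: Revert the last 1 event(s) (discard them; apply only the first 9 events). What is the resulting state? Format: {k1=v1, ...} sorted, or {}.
Answer: {bar=-12, baz=14, foo=5}

Derivation:
Keep first 9 events (discard last 1):
  after event 1 (t=1: SET bar = -10): {bar=-10}
  after event 2 (t=10: SET foo = -15): {bar=-10, foo=-15}
  after event 3 (t=15: SET foo = 3): {bar=-10, foo=3}
  after event 4 (t=18: DEC baz by 10): {bar=-10, baz=-10, foo=3}
  after event 5 (t=19: INC foo by 10): {bar=-10, baz=-10, foo=13}
  after event 6 (t=21: DEC foo by 8): {bar=-10, baz=-10, foo=5}
  after event 7 (t=30: DEC bar by 2): {bar=-12, baz=-10, foo=5}
  after event 8 (t=39: INC baz by 15): {bar=-12, baz=5, foo=5}
  after event 9 (t=40: SET baz = 14): {bar=-12, baz=14, foo=5}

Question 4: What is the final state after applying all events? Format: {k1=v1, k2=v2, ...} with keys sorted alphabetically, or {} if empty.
  after event 1 (t=1: SET bar = -10): {bar=-10}
  after event 2 (t=10: SET foo = -15): {bar=-10, foo=-15}
  after event 3 (t=15: SET foo = 3): {bar=-10, foo=3}
  after event 4 (t=18: DEC baz by 10): {bar=-10, baz=-10, foo=3}
  after event 5 (t=19: INC foo by 10): {bar=-10, baz=-10, foo=13}
  after event 6 (t=21: DEC foo by 8): {bar=-10, baz=-10, foo=5}
  after event 7 (t=30: DEC bar by 2): {bar=-12, baz=-10, foo=5}
  after event 8 (t=39: INC baz by 15): {bar=-12, baz=5, foo=5}
  after event 9 (t=40: SET baz = 14): {bar=-12, baz=14, foo=5}
  after event 10 (t=45: INC bar by 12): {bar=0, baz=14, foo=5}

Answer: {bar=0, baz=14, foo=5}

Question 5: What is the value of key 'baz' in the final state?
Answer: 14

Derivation:
Track key 'baz' through all 10 events:
  event 1 (t=1: SET bar = -10): baz unchanged
  event 2 (t=10: SET foo = -15): baz unchanged
  event 3 (t=15: SET foo = 3): baz unchanged
  event 4 (t=18: DEC baz by 10): baz (absent) -> -10
  event 5 (t=19: INC foo by 10): baz unchanged
  event 6 (t=21: DEC foo by 8): baz unchanged
  event 7 (t=30: DEC bar by 2): baz unchanged
  event 8 (t=39: INC baz by 15): baz -10 -> 5
  event 9 (t=40: SET baz = 14): baz 5 -> 14
  event 10 (t=45: INC bar by 12): baz unchanged
Final: baz = 14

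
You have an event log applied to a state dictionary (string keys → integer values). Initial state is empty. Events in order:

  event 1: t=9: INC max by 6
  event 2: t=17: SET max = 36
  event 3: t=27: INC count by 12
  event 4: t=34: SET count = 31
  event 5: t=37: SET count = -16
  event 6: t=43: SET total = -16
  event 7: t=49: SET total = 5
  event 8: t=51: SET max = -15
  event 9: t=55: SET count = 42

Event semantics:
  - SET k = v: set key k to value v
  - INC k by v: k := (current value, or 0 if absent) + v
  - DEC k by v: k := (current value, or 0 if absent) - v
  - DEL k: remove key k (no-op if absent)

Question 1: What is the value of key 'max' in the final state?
Answer: -15

Derivation:
Track key 'max' through all 9 events:
  event 1 (t=9: INC max by 6): max (absent) -> 6
  event 2 (t=17: SET max = 36): max 6 -> 36
  event 3 (t=27: INC count by 12): max unchanged
  event 4 (t=34: SET count = 31): max unchanged
  event 5 (t=37: SET count = -16): max unchanged
  event 6 (t=43: SET total = -16): max unchanged
  event 7 (t=49: SET total = 5): max unchanged
  event 8 (t=51: SET max = -15): max 36 -> -15
  event 9 (t=55: SET count = 42): max unchanged
Final: max = -15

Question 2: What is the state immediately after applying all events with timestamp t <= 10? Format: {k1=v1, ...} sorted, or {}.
Apply events with t <= 10 (1 events):
  after event 1 (t=9: INC max by 6): {max=6}

Answer: {max=6}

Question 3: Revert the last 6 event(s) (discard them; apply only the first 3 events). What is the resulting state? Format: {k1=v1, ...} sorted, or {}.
Keep first 3 events (discard last 6):
  after event 1 (t=9: INC max by 6): {max=6}
  after event 2 (t=17: SET max = 36): {max=36}
  after event 3 (t=27: INC count by 12): {count=12, max=36}

Answer: {count=12, max=36}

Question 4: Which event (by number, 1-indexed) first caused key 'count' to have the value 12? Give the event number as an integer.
Looking for first event where count becomes 12:
  event 3: count (absent) -> 12  <-- first match

Answer: 3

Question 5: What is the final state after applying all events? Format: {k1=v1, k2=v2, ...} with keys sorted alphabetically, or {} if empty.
  after event 1 (t=9: INC max by 6): {max=6}
  after event 2 (t=17: SET max = 36): {max=36}
  after event 3 (t=27: INC count by 12): {count=12, max=36}
  after event 4 (t=34: SET count = 31): {count=31, max=36}
  after event 5 (t=37: SET count = -16): {count=-16, max=36}
  after event 6 (t=43: SET total = -16): {count=-16, max=36, total=-16}
  after event 7 (t=49: SET total = 5): {count=-16, max=36, total=5}
  after event 8 (t=51: SET max = -15): {count=-16, max=-15, total=5}
  after event 9 (t=55: SET count = 42): {count=42, max=-15, total=5}

Answer: {count=42, max=-15, total=5}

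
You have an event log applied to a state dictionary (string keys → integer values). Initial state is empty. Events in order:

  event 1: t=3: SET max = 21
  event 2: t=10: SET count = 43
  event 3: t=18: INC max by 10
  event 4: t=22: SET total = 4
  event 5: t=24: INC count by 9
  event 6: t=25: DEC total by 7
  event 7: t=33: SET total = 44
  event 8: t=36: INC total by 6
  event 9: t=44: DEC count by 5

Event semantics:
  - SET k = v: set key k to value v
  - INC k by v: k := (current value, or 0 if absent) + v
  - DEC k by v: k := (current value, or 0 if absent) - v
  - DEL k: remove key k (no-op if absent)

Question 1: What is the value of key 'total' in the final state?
Track key 'total' through all 9 events:
  event 1 (t=3: SET max = 21): total unchanged
  event 2 (t=10: SET count = 43): total unchanged
  event 3 (t=18: INC max by 10): total unchanged
  event 4 (t=22: SET total = 4): total (absent) -> 4
  event 5 (t=24: INC count by 9): total unchanged
  event 6 (t=25: DEC total by 7): total 4 -> -3
  event 7 (t=33: SET total = 44): total -3 -> 44
  event 8 (t=36: INC total by 6): total 44 -> 50
  event 9 (t=44: DEC count by 5): total unchanged
Final: total = 50

Answer: 50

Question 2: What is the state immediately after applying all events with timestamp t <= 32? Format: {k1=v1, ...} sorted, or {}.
Answer: {count=52, max=31, total=-3}

Derivation:
Apply events with t <= 32 (6 events):
  after event 1 (t=3: SET max = 21): {max=21}
  after event 2 (t=10: SET count = 43): {count=43, max=21}
  after event 3 (t=18: INC max by 10): {count=43, max=31}
  after event 4 (t=22: SET total = 4): {count=43, max=31, total=4}
  after event 5 (t=24: INC count by 9): {count=52, max=31, total=4}
  after event 6 (t=25: DEC total by 7): {count=52, max=31, total=-3}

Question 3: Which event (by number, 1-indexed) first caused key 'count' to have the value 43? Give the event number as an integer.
Answer: 2

Derivation:
Looking for first event where count becomes 43:
  event 2: count (absent) -> 43  <-- first match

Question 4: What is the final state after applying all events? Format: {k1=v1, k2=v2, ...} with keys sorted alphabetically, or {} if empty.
Answer: {count=47, max=31, total=50}

Derivation:
  after event 1 (t=3: SET max = 21): {max=21}
  after event 2 (t=10: SET count = 43): {count=43, max=21}
  after event 3 (t=18: INC max by 10): {count=43, max=31}
  after event 4 (t=22: SET total = 4): {count=43, max=31, total=4}
  after event 5 (t=24: INC count by 9): {count=52, max=31, total=4}
  after event 6 (t=25: DEC total by 7): {count=52, max=31, total=-3}
  after event 7 (t=33: SET total = 44): {count=52, max=31, total=44}
  after event 8 (t=36: INC total by 6): {count=52, max=31, total=50}
  after event 9 (t=44: DEC count by 5): {count=47, max=31, total=50}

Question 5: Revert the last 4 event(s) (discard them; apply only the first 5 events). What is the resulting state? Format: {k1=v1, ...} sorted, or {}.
Keep first 5 events (discard last 4):
  after event 1 (t=3: SET max = 21): {max=21}
  after event 2 (t=10: SET count = 43): {count=43, max=21}
  after event 3 (t=18: INC max by 10): {count=43, max=31}
  after event 4 (t=22: SET total = 4): {count=43, max=31, total=4}
  after event 5 (t=24: INC count by 9): {count=52, max=31, total=4}

Answer: {count=52, max=31, total=4}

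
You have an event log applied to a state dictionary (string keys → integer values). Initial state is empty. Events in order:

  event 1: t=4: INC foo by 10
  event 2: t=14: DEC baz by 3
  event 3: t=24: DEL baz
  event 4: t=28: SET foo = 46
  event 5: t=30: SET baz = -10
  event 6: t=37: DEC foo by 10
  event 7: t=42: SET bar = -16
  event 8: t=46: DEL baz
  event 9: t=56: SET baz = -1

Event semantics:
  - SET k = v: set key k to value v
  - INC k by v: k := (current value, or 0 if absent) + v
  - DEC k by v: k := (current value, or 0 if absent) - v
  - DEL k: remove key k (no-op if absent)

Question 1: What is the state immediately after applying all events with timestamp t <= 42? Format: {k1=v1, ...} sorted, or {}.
Answer: {bar=-16, baz=-10, foo=36}

Derivation:
Apply events with t <= 42 (7 events):
  after event 1 (t=4: INC foo by 10): {foo=10}
  after event 2 (t=14: DEC baz by 3): {baz=-3, foo=10}
  after event 3 (t=24: DEL baz): {foo=10}
  after event 4 (t=28: SET foo = 46): {foo=46}
  after event 5 (t=30: SET baz = -10): {baz=-10, foo=46}
  after event 6 (t=37: DEC foo by 10): {baz=-10, foo=36}
  after event 7 (t=42: SET bar = -16): {bar=-16, baz=-10, foo=36}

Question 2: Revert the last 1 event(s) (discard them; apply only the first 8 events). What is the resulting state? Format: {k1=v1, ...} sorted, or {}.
Answer: {bar=-16, foo=36}

Derivation:
Keep first 8 events (discard last 1):
  after event 1 (t=4: INC foo by 10): {foo=10}
  after event 2 (t=14: DEC baz by 3): {baz=-3, foo=10}
  after event 3 (t=24: DEL baz): {foo=10}
  after event 4 (t=28: SET foo = 46): {foo=46}
  after event 5 (t=30: SET baz = -10): {baz=-10, foo=46}
  after event 6 (t=37: DEC foo by 10): {baz=-10, foo=36}
  after event 7 (t=42: SET bar = -16): {bar=-16, baz=-10, foo=36}
  after event 8 (t=46: DEL baz): {bar=-16, foo=36}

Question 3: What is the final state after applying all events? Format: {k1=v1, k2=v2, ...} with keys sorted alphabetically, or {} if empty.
Answer: {bar=-16, baz=-1, foo=36}

Derivation:
  after event 1 (t=4: INC foo by 10): {foo=10}
  after event 2 (t=14: DEC baz by 3): {baz=-3, foo=10}
  after event 3 (t=24: DEL baz): {foo=10}
  after event 4 (t=28: SET foo = 46): {foo=46}
  after event 5 (t=30: SET baz = -10): {baz=-10, foo=46}
  after event 6 (t=37: DEC foo by 10): {baz=-10, foo=36}
  after event 7 (t=42: SET bar = -16): {bar=-16, baz=-10, foo=36}
  after event 8 (t=46: DEL baz): {bar=-16, foo=36}
  after event 9 (t=56: SET baz = -1): {bar=-16, baz=-1, foo=36}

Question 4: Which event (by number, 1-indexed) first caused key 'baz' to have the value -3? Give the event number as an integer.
Looking for first event where baz becomes -3:
  event 2: baz (absent) -> -3  <-- first match

Answer: 2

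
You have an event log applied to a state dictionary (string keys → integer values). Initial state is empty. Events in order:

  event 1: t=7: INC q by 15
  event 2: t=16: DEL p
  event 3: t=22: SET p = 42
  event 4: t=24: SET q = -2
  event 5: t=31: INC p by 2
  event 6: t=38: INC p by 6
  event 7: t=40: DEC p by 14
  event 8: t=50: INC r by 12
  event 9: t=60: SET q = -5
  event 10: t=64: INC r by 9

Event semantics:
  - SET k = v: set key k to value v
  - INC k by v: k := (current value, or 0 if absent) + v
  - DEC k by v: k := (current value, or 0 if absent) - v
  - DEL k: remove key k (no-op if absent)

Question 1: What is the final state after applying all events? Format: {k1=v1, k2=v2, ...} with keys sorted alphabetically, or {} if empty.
  after event 1 (t=7: INC q by 15): {q=15}
  after event 2 (t=16: DEL p): {q=15}
  after event 3 (t=22: SET p = 42): {p=42, q=15}
  after event 4 (t=24: SET q = -2): {p=42, q=-2}
  after event 5 (t=31: INC p by 2): {p=44, q=-2}
  after event 6 (t=38: INC p by 6): {p=50, q=-2}
  after event 7 (t=40: DEC p by 14): {p=36, q=-2}
  after event 8 (t=50: INC r by 12): {p=36, q=-2, r=12}
  after event 9 (t=60: SET q = -5): {p=36, q=-5, r=12}
  after event 10 (t=64: INC r by 9): {p=36, q=-5, r=21}

Answer: {p=36, q=-5, r=21}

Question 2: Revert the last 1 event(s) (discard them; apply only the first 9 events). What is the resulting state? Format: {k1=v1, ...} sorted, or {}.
Answer: {p=36, q=-5, r=12}

Derivation:
Keep first 9 events (discard last 1):
  after event 1 (t=7: INC q by 15): {q=15}
  after event 2 (t=16: DEL p): {q=15}
  after event 3 (t=22: SET p = 42): {p=42, q=15}
  after event 4 (t=24: SET q = -2): {p=42, q=-2}
  after event 5 (t=31: INC p by 2): {p=44, q=-2}
  after event 6 (t=38: INC p by 6): {p=50, q=-2}
  after event 7 (t=40: DEC p by 14): {p=36, q=-2}
  after event 8 (t=50: INC r by 12): {p=36, q=-2, r=12}
  after event 9 (t=60: SET q = -5): {p=36, q=-5, r=12}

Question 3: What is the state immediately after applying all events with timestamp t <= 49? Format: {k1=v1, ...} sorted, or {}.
Apply events with t <= 49 (7 events):
  after event 1 (t=7: INC q by 15): {q=15}
  after event 2 (t=16: DEL p): {q=15}
  after event 3 (t=22: SET p = 42): {p=42, q=15}
  after event 4 (t=24: SET q = -2): {p=42, q=-2}
  after event 5 (t=31: INC p by 2): {p=44, q=-2}
  after event 6 (t=38: INC p by 6): {p=50, q=-2}
  after event 7 (t=40: DEC p by 14): {p=36, q=-2}

Answer: {p=36, q=-2}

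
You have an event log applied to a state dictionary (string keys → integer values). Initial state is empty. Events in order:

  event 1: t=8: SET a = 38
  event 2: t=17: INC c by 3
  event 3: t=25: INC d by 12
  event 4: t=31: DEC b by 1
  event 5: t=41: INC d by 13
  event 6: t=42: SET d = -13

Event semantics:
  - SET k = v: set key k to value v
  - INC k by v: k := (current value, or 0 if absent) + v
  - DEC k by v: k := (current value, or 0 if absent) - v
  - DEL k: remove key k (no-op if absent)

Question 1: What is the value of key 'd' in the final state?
Answer: -13

Derivation:
Track key 'd' through all 6 events:
  event 1 (t=8: SET a = 38): d unchanged
  event 2 (t=17: INC c by 3): d unchanged
  event 3 (t=25: INC d by 12): d (absent) -> 12
  event 4 (t=31: DEC b by 1): d unchanged
  event 5 (t=41: INC d by 13): d 12 -> 25
  event 6 (t=42: SET d = -13): d 25 -> -13
Final: d = -13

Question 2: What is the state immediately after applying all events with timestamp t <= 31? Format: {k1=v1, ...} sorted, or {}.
Answer: {a=38, b=-1, c=3, d=12}

Derivation:
Apply events with t <= 31 (4 events):
  after event 1 (t=8: SET a = 38): {a=38}
  after event 2 (t=17: INC c by 3): {a=38, c=3}
  after event 3 (t=25: INC d by 12): {a=38, c=3, d=12}
  after event 4 (t=31: DEC b by 1): {a=38, b=-1, c=3, d=12}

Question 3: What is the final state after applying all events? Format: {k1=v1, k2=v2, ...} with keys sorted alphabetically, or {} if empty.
Answer: {a=38, b=-1, c=3, d=-13}

Derivation:
  after event 1 (t=8: SET a = 38): {a=38}
  after event 2 (t=17: INC c by 3): {a=38, c=3}
  after event 3 (t=25: INC d by 12): {a=38, c=3, d=12}
  after event 4 (t=31: DEC b by 1): {a=38, b=-1, c=3, d=12}
  after event 5 (t=41: INC d by 13): {a=38, b=-1, c=3, d=25}
  after event 6 (t=42: SET d = -13): {a=38, b=-1, c=3, d=-13}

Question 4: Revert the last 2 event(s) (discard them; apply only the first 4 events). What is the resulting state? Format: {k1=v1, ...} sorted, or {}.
Keep first 4 events (discard last 2):
  after event 1 (t=8: SET a = 38): {a=38}
  after event 2 (t=17: INC c by 3): {a=38, c=3}
  after event 3 (t=25: INC d by 12): {a=38, c=3, d=12}
  after event 4 (t=31: DEC b by 1): {a=38, b=-1, c=3, d=12}

Answer: {a=38, b=-1, c=3, d=12}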